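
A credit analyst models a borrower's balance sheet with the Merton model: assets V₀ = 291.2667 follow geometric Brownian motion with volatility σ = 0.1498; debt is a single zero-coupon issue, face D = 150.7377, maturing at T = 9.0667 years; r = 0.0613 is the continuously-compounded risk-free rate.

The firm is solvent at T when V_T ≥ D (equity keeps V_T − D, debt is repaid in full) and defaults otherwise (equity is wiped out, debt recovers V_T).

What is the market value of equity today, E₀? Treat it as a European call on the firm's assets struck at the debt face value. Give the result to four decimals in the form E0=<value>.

d₁ = [ln(V₀/D) + (r + σ²/2)T] / (σ√T)
   = [ln(291.2667/150.7377) + (0.0613 + 0.5·0.1498²)·9.0667] / (0.1498·√9.0667)
   = [0.658698 + 0.657517] / 0.451062 = 2.918035
d₂ = d₁ − σ√T = 2.918035 − 0.451062 = 2.466973
N(d₁) = 0.998239,  N(d₂) = 0.993187,  e^(−rT) = 0.573620
E₀ = V₀·N(d₁) − D·e^(−rT)·N(d₂)
   = 291.2667·0.998239 − 150.7377·0.573620·0.993187 = 204.876702

E0=204.8767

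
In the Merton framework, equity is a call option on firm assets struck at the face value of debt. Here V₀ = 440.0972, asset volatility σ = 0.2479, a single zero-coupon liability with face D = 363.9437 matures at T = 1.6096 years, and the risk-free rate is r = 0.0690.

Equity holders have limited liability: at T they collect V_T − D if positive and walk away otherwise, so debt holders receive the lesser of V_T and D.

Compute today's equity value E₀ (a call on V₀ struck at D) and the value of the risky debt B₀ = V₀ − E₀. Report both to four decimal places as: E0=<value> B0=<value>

d₁ = [ln(V₀/D) + (r + σ²/2)T] / (σ√T)
   = [ln(440.0972/363.9437) + (0.0690 + 0.5·0.2479²)·1.6096] / (0.2479·√1.6096)
   = [0.189996 + 0.160521] / 0.314511 = 1.114484
d₂ = d₁ − σ√T = 1.114484 − 0.314511 = 0.799974
N(d₁) = 0.867464,  N(d₂) = 0.788137,  e^(−rT) = 0.894883
E₀ = V₀·N(d₁) − D·e^(−rT)·N(d₂)
   = 440.0972·0.867464 − 363.9437·0.894883·0.788137 = 125.082642
B₀ = V₀ − E₀ = 440.0972 − 125.082642 = 315.014558

E0=125.0826 B0=315.0146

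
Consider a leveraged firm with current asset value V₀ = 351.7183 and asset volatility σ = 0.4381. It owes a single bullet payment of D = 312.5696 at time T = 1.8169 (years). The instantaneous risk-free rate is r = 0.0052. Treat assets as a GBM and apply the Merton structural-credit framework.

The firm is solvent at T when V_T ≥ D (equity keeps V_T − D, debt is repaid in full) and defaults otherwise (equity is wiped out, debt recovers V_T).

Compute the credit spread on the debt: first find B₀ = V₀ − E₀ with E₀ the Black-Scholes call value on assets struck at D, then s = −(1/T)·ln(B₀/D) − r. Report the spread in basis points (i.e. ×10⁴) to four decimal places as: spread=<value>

d₁ = [ln(V₀/D) + (r + σ²/2)T] / (σ√T)
   = [ln(351.7183/312.5696) + (0.0052 + 0.5·0.4381²)·1.8169] / (0.4381·√1.8169)
   = [0.118003 + 0.183808] / 0.590526 = 0.511090
d₂ = d₁ − σ√T = 0.511090 − 0.590526 = -0.079436
N(d₁) = 0.695356,  N(d₂) = 0.468343,  e^(−rT) = 0.990597
E₀ = V₀·N(d₁) − D·e^(−rT)·N(d₂)
   = 351.7183·0.695356 − 312.5696·0.990597·0.468343 = 99.556182
B₀ = V₀ − E₀ = 351.7183 − 99.556182 = 252.162118
spread = −(1/T)·ln(B₀/D) − r = −(1/1.8169)·ln(252.162118/312.5696) − 0.0052 = 0.11299856
in basis points: 0.11299856 × 10⁴ = 1129.9856 bp

spread=1129.9856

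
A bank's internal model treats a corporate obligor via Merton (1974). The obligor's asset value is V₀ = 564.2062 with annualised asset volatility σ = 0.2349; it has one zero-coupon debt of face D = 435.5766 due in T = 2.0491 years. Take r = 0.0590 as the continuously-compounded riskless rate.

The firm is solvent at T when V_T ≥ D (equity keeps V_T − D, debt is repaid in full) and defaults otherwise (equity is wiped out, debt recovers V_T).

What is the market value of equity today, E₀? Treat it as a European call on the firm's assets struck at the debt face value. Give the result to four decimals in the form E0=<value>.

E0=188.2996

d₁ = [ln(V₀/D) + (r + σ²/2)T] / (σ√T)
   = [ln(564.2062/435.5766) + (0.0590 + 0.5·0.2349²)·2.0491] / (0.2349·√2.0491)
   = [0.258749 + 0.177430] / 0.336252 = 1.297179
d₂ = d₁ − σ√T = 1.297179 − 0.336252 = 0.960927
N(d₁) = 0.902715,  N(d₂) = 0.831706,  e^(−rT) = 0.886125
E₀ = V₀·N(d₁) − D·e^(−rT)·N(d₂)
   = 564.2062·0.902715 − 435.5766·0.886125·0.831706 = 188.299560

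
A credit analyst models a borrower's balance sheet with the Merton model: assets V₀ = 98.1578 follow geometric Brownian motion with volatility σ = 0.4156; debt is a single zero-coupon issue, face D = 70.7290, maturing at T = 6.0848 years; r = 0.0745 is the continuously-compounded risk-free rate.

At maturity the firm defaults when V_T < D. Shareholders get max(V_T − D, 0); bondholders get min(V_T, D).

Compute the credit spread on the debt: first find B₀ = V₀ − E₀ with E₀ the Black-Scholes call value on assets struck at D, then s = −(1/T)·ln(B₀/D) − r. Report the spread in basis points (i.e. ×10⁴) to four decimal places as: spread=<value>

spread=327.0779

d₁ = [ln(V₀/D) + (r + σ²/2)T] / (σ√T)
   = [ln(98.1578/70.7290) + (0.0745 + 0.5·0.4156²)·6.0848] / (0.4156·√6.0848)
   = [0.327721 + 0.978811] / 1.025177 = 1.274446
d₂ = d₁ − σ√T = 1.274446 − 1.025177 = 0.249269
N(d₁) = 0.898747,  N(d₂) = 0.598424,  e^(−rT) = 0.635516
E₀ = V₀·N(d₁) − D·e^(−rT)·N(d₂)
   = 98.1578·0.898747 − 70.7290·0.635516·0.598424 = 61.320250
B₀ = V₀ − E₀ = 98.1578 − 61.320250 = 36.837550
spread = −(1/T)·ln(B₀/D) − r = −(1/6.0848)·ln(36.837550/70.7290) − 0.0745 = 0.03270779
in basis points: 0.03270779 × 10⁴ = 327.0779 bp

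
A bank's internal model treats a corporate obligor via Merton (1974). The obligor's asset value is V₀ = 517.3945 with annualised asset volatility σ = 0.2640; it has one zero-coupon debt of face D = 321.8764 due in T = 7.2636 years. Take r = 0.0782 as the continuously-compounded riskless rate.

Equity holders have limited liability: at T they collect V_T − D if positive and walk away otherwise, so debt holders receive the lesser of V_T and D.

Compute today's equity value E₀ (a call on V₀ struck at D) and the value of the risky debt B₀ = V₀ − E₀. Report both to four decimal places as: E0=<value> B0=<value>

E0=341.6240 B0=175.7705

d₁ = [ln(V₀/D) + (r + σ²/2)T] / (σ√T)
   = [ln(517.3945/321.8764) + (0.0782 + 0.5·0.2640²)·7.2636] / (0.2640·√7.2636)
   = [0.474638 + 0.821135] / 0.711508 = 1.821165
d₂ = d₁ − σ√T = 1.821165 − 0.711508 = 1.109656
N(d₁) = 0.965709,  N(d₂) = 0.866426,  e^(−rT) = 0.566650
E₀ = V₀·N(d₁) − D·e^(−rT)·N(d₂)
   = 517.3945·0.965709 − 321.8764·0.566650·0.866426 = 341.623964
B₀ = V₀ − E₀ = 517.3945 − 341.623964 = 175.770536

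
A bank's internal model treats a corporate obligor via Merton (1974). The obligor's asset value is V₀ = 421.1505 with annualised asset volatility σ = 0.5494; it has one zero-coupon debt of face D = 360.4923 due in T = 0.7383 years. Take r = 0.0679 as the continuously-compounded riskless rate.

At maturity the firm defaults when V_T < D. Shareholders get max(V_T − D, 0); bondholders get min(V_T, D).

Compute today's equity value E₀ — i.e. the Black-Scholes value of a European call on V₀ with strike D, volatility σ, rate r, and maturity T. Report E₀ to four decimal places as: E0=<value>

E0=116.9301

d₁ = [ln(V₀/D) + (r + σ²/2)T] / (σ√T)
   = [ln(421.1505/360.4923) + (0.0679 + 0.5·0.5494²)·0.7383] / (0.5494·√0.7383)
   = [0.155520 + 0.161555] / 0.472069 = 0.671671
d₂ = d₁ − σ√T = 0.671671 − 0.472069 = 0.199602
N(d₁) = 0.749103,  N(d₂) = 0.579104,  e^(−rT) = 0.951105
E₀ = V₀·N(d₁) − D·e^(−rT)·N(d₂)
   = 421.1505·0.749103 − 360.4923·0.951105·0.579104 = 116.930061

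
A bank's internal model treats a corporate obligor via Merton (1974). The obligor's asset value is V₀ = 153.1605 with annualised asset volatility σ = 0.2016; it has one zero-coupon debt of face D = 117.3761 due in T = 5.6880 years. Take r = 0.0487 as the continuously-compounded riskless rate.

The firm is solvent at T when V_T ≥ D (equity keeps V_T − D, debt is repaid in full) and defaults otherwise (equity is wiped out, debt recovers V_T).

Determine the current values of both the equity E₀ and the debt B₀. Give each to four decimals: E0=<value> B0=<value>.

E0=67.7465 B0=85.4140

d₁ = [ln(V₀/D) + (r + σ²/2)T] / (σ√T)
   = [ln(153.1605/117.3761) + (0.0487 + 0.5·0.2016²)·5.6880] / (0.2016·√5.6880)
   = [0.266103 + 0.392593] / 0.480806 = 1.369982
d₂ = d₁ − σ√T = 1.369982 − 0.480806 = 0.889175
N(d₁) = 0.914654,  N(d₂) = 0.813046,  e^(−rT) = 0.758050
E₀ = V₀·N(d₁) − D·e^(−rT)·N(d₂)
   = 153.1605·0.914654 − 117.3761·0.758050·0.813046 = 67.746479
B₀ = V₀ − E₀ = 153.1605 − 67.746479 = 85.414021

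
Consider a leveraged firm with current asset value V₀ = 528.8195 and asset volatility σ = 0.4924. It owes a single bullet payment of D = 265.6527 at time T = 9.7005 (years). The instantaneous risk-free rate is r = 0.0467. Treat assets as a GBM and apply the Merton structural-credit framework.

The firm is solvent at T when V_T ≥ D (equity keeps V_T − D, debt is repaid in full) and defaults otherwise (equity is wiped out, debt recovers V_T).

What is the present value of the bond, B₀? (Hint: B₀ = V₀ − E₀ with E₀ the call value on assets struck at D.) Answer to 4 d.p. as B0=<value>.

B0=117.4975

d₁ = [ln(V₀/D) + (r + σ²/2)T] / (σ√T)
   = [ln(528.8195/265.6527) + (0.0467 + 0.5·0.4924²)·9.7005] / (0.4924·√9.7005)
   = [0.688457 + 1.628994] / 1.533611 = 1.511108
d₂ = d₁ − σ√T = 1.511108 − 1.533611 = -0.022502
N(d₁) = 0.934620,  N(d₂) = 0.491024,  e^(−rT) = 0.635710
E₀ = V₀·N(d₁) − D·e^(−rT)·N(d₂)
   = 528.8195·0.934620 − 265.6527·0.635710·0.491024 = 411.321972
B₀ = V₀ − E₀ = 528.8195 − 411.321972 = 117.497528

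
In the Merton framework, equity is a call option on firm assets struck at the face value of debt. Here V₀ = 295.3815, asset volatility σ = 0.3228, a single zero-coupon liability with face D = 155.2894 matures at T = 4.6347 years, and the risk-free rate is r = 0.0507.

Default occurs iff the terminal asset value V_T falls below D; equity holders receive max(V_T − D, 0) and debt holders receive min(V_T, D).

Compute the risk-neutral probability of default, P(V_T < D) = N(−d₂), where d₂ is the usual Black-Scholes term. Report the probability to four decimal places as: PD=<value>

d₁ = [ln(V₀/D) + (r + σ²/2)T] / (σ√T)
   = [ln(295.3815/155.2894) + (0.0507 + 0.5·0.3228²)·4.6347] / (0.3228·√4.6347)
   = [0.642977 + 0.476447] / 0.694935 = 1.610832
d₂ = d₁ − σ√T = 1.610832 − 0.694935 = 0.915897
risk-neutral PD = N(−d₂) = N(-0.915897) = 0.179860

PD=0.1799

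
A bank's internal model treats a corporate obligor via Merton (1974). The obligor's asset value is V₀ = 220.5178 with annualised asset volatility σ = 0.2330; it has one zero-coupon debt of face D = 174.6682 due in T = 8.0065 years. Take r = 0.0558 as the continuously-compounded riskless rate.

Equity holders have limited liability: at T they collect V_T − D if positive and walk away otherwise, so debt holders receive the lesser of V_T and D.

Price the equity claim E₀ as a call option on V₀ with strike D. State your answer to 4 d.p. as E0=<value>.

d₁ = [ln(V₀/D) + (r + σ²/2)T] / (σ√T)
   = [ln(220.5178/174.6682) + (0.0558 + 0.5·0.2330²)·8.0065] / (0.2330·√8.0065)
   = [0.233090 + 0.664095] / 0.659291 = 1.360833
d₂ = d₁ − σ√T = 1.360833 − 0.659291 = 0.701542
N(d₁) = 0.913217,  N(d₂) = 0.758518,  e^(−rT) = 0.639696
E₀ = V₀·N(d₁) − D·e^(−rT)·N(d₂)
   = 220.5178·0.913217 − 174.6682·0.639696·0.758518 = 116.627980

E0=116.6280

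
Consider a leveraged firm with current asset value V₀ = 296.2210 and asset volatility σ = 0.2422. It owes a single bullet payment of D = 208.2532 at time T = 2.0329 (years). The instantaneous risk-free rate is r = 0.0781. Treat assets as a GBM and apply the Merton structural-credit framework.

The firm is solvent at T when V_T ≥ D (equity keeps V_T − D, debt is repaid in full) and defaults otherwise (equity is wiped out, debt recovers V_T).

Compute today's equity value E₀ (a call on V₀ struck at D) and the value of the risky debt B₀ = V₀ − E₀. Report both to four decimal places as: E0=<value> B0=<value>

E0=120.9441 B0=175.2769

d₁ = [ln(V₀/D) + (r + σ²/2)T] / (σ√T)
   = [ln(296.2210/208.2532) + (0.0781 + 0.5·0.2422²)·2.0329] / (0.2422·√2.0329)
   = [0.352351 + 0.218395] / 0.345328 = 1.652765
d₂ = d₁ − σ√T = 1.652765 − 0.345328 = 1.307437
N(d₁) = 0.950811,  N(d₂) = 0.904468,  e^(−rT) = 0.853193
E₀ = V₀·N(d₁) − D·e^(−rT)·N(d₂)
   = 296.2210·0.950811 − 208.2532·0.853193·0.904468 = 120.944089
B₀ = V₀ − E₀ = 296.2210 − 120.944089 = 175.276911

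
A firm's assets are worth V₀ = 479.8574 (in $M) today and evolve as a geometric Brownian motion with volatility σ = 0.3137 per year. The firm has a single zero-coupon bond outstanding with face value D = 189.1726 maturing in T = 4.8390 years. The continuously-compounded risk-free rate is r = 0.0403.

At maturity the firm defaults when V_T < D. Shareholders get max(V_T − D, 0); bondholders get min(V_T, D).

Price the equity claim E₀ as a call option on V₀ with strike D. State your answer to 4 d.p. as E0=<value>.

d₁ = [ln(V₀/D) + (r + σ²/2)T] / (σ√T)
   = [ln(479.8574/189.1726) + (0.0403 + 0.5·0.3137²)·4.8390] / (0.3137·√4.8390)
   = [0.930829 + 0.433109] / 0.690069 = 1.976525
d₂ = d₁ − σ√T = 1.976525 − 0.690069 = 1.286457
N(d₁) = 0.975952,  N(d₂) = 0.900858,  e^(−rT) = 0.822825
E₀ = V₀·N(d₁) − D·e^(−rT)·N(d₂)
   = 479.8574·0.975952 − 189.1726·0.822825·0.900858 = 328.094027

E0=328.0940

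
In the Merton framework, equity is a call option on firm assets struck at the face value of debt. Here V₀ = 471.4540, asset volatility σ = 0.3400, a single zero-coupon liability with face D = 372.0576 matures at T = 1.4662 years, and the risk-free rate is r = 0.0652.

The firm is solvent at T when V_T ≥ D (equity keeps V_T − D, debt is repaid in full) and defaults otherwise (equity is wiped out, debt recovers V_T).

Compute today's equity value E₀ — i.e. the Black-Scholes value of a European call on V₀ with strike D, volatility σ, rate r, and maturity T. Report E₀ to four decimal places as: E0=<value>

E0=152.5795

d₁ = [ln(V₀/D) + (r + σ²/2)T] / (σ√T)
   = [ln(471.4540/372.0576) + (0.0652 + 0.5·0.3400²)·1.4662] / (0.3400·√1.4662)
   = [0.236773 + 0.180343] / 0.411695 = 1.013166
d₂ = d₁ − σ√T = 1.013166 − 0.411695 = 0.601471
N(d₁) = 0.844510,  N(d₂) = 0.726237,  e^(−rT) = 0.908831
E₀ = V₀·N(d₁) − D·e^(−rT)·N(d₂)
   = 471.4540·0.844510 − 372.0576·0.908831·0.726237 = 152.579538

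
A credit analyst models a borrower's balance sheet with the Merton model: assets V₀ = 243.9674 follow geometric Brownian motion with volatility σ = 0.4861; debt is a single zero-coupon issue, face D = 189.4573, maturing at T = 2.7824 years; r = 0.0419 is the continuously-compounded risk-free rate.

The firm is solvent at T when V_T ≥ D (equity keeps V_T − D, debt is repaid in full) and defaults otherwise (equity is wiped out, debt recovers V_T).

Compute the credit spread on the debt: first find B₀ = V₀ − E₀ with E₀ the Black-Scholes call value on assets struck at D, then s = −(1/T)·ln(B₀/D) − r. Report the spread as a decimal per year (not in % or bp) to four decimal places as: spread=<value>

d₁ = [ln(V₀/D) + (r + σ²/2)T] / (σ√T)
   = [ln(243.9674/189.4573) + (0.0419 + 0.5·0.4861²)·2.7824] / (0.4861·√2.7824)
   = [0.252871 + 0.445314] / 0.810840 = 0.861063
d₂ = d₁ − σ√T = 0.861063 − 0.810840 = 0.050222
N(d₁) = 0.805398,  N(d₂) = 0.520027,  e^(−rT) = 0.889957
E₀ = V₀·N(d₁) − D·e^(−rT)·N(d₂)
   = 243.9674·0.805398 − 189.4573·0.889957·0.520027 = 108.809738
B₀ = V₀ − E₀ = 243.9674 − 108.809738 = 135.157662
spread = −(1/T)·ln(B₀/D) − r = −(1/2.7824)·ln(135.157662/189.4573) − 0.0419 = 0.07947784

spread=0.0795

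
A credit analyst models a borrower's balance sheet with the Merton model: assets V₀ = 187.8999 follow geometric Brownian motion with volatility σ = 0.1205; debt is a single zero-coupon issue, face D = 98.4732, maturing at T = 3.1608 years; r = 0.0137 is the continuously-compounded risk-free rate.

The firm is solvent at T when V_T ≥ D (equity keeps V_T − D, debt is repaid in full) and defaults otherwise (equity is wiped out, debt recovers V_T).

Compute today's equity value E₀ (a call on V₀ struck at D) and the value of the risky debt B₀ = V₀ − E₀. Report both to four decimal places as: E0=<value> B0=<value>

d₁ = [ln(V₀/D) + (r + σ²/2)T] / (σ√T)
   = [ln(187.8999/98.4732) + (0.0137 + 0.5·0.1205²)·3.1608] / (0.1205·√3.1608)
   = [0.646125 + 0.066251] / 0.214233 = 3.325244
d₂ = d₁ − σ√T = 3.325244 − 0.214233 = 3.111012
N(d₁) = 0.999558,  N(d₂) = 0.999068,  e^(−rT) = 0.957621
E₀ = V₀·N(d₁) − D·e^(−rT)·N(d₂)
   = 187.8999·0.999558 − 98.4732·0.957621·0.999068 = 93.604787
B₀ = V₀ − E₀ = 187.8999 − 93.604787 = 94.295113

E0=93.6048 B0=94.2951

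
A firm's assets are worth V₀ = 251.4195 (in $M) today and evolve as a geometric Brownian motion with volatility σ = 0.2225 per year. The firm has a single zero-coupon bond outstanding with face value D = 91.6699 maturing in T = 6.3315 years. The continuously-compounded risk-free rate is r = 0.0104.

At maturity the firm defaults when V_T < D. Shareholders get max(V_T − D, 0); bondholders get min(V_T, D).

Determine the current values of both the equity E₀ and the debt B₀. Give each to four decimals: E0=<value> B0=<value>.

d₁ = [ln(V₀/D) + (r + σ²/2)T] / (σ√T)
   = [ln(251.4195/91.6699) + (0.0104 + 0.5·0.2225²)·6.3315] / (0.2225·√6.3315)
   = [1.008929 + 0.222572] / 0.559865 = 2.199639
d₂ = d₁ − σ√T = 2.199639 − 0.559865 = 1.639774
N(d₁) = 0.986084,  N(d₂) = 0.949474,  e^(−rT) = 0.936274
E₀ = V₀·N(d₁) − D·e^(−rT)·N(d₂)
   = 251.4195·0.986084 − 91.6699·0.936274·0.949474 = 166.429137
B₀ = V₀ − E₀ = 251.4195 − 166.429137 = 84.990363

E0=166.4291 B0=84.9904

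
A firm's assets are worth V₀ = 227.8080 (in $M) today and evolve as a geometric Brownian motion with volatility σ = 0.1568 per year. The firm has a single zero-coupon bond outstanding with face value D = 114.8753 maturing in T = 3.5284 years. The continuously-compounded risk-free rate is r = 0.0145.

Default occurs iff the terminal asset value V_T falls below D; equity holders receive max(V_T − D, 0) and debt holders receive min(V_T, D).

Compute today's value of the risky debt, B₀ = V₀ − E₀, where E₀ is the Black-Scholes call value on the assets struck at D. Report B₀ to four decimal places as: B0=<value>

d₁ = [ln(V₀/D) + (r + σ²/2)T] / (σ√T)
   = [ln(227.8080/114.8753) + (0.0145 + 0.5·0.1568²)·3.5284] / (0.1568·√3.5284)
   = [0.684656 + 0.094537] / 0.294534 = 2.645513
d₂ = d₁ − σ√T = 2.645513 − 0.294534 = 2.350980
N(d₁) = 0.995922,  N(d₂) = 0.990638,  e^(−rT) = 0.950125
E₀ = V₀·N(d₁) − D·e^(−rT)·N(d₂)
   = 227.8080·0.995922 − 114.8753·0.950125·0.990638 = 118.754859
B₀ = V₀ − E₀ = 227.8080 − 118.754859 = 109.053141

B0=109.0531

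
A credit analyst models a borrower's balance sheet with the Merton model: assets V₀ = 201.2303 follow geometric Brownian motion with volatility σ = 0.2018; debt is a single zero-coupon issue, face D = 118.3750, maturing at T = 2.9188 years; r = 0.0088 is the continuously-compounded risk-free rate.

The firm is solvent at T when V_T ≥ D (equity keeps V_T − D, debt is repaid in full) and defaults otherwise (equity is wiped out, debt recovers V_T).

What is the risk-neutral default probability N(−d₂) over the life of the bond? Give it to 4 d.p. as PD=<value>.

d₁ = [ln(V₀/D) + (r + σ²/2)T] / (σ√T)
   = [ln(201.2303/118.3750) + (0.0088 + 0.5·0.2018²)·2.9188] / (0.2018·√2.9188)
   = [0.530592 + 0.085117] / 0.344765 = 1.785881
d₂ = d₁ − σ√T = 1.785881 − 0.344765 = 1.441116
risk-neutral PD = N(−d₂) = N(-1.441116) = 0.074776

PD=0.0748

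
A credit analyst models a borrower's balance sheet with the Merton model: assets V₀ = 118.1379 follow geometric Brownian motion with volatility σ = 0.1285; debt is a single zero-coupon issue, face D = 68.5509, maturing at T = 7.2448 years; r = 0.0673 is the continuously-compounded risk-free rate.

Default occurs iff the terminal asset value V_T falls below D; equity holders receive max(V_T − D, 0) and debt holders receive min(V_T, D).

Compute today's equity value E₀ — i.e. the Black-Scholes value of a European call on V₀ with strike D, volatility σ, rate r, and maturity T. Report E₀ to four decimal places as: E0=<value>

E0=76.0496

d₁ = [ln(V₀/D) + (r + σ²/2)T] / (σ√T)
   = [ln(118.1379/68.5509) + (0.0673 + 0.5·0.1285²)·7.2448] / (0.1285·√7.2448)
   = [0.544276 + 0.547389] / 0.345873 = 3.156262
d₂ = d₁ − σ√T = 3.156262 − 0.345873 = 2.810390
N(d₁) = 0.999201,  N(d₂) = 0.997526,  e^(−rT) = 0.614114
E₀ = V₀·N(d₁) − D·e^(−rT)·N(d₂)
   = 118.1379·0.999201 − 68.5509·0.614114·0.997526 = 76.049606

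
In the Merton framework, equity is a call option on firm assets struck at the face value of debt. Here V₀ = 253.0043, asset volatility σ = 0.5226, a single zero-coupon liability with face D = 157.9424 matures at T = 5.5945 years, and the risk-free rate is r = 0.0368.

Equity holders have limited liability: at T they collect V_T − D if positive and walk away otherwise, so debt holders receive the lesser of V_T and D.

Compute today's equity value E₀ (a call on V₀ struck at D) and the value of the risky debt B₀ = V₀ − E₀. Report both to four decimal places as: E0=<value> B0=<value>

d₁ = [ln(V₀/D) + (r + σ²/2)T] / (σ√T)
   = [ln(253.0043/157.9424) + (0.0368 + 0.5·0.5226²)·5.5945] / (0.5226·√5.5945)
   = [0.471176 + 0.969837] / 1.236090 = 1.165783
d₂ = d₁ − σ√T = 1.165783 − 1.236090 = -0.070307
N(d₁) = 0.878149,  N(d₂) = 0.471975,  e^(−rT) = 0.813933
E₀ = V₀·N(d₁) − D·e^(−rT)·N(d₂)
   = 253.0043·0.878149 − 157.9424·0.813933·0.471975 = 161.500984
B₀ = V₀ − E₀ = 253.0043 − 161.500984 = 91.503316

E0=161.5010 B0=91.5033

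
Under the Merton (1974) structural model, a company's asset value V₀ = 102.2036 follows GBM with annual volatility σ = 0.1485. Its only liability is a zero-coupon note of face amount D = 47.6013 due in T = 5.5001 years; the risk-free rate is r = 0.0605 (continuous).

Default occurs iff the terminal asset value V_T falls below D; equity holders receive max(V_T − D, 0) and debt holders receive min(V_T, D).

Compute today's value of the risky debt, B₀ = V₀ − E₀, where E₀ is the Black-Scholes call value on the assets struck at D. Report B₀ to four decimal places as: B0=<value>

d₁ = [ln(V₀/D) + (r + σ²/2)T] / (σ√T)
   = [ln(102.2036/47.6013) + (0.0605 + 0.5·0.1485²)·5.5001] / (0.1485·√5.5001)
   = [0.764107 + 0.393401] / 0.348267 = 3.323626
d₂ = d₁ − σ√T = 3.323626 − 0.348267 = 2.975359
N(d₁) = 0.999556,  N(d₂) = 0.998537,  e^(−rT) = 0.716945
E₀ = V₀·N(d₁) − D·e^(−rT)·N(d₂)
   = 102.2036·0.999556 − 47.6013·0.716945·0.998537 = 68.080612
B₀ = V₀ − E₀ = 102.2036 − 68.080612 = 34.122988

B0=34.1230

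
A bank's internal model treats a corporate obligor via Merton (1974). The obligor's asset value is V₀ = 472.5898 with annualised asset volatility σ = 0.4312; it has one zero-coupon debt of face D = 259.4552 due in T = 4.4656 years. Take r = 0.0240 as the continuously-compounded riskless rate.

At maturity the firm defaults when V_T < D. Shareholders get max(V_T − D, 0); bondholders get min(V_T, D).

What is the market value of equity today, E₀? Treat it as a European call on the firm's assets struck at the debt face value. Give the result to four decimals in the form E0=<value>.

E0=275.2205

d₁ = [ln(V₀/D) + (r + σ²/2)T] / (σ√T)
   = [ln(472.5898/259.4552) + (0.0240 + 0.5·0.4312²)·4.4656] / (0.4312·√4.4656)
   = [0.599644 + 0.522327] / 0.911210 = 1.231297
d₂ = d₁ − σ√T = 1.231297 − 0.911210 = 0.320086
N(d₁) = 0.890894,  N(d₂) = 0.625549,  e^(−rT) = 0.898369
E₀ = V₀·N(d₁) − D·e^(−rT)·N(d₂)
   = 472.5898·0.890894 − 259.4552·0.898369·0.625549 = 275.220513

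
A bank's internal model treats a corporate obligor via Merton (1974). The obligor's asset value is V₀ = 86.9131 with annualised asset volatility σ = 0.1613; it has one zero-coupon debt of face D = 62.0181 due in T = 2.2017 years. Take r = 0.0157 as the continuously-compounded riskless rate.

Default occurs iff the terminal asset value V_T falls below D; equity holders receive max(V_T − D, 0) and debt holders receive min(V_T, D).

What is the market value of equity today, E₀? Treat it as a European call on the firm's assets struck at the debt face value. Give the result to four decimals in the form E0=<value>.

E0=27.4463

d₁ = [ln(V₀/D) + (r + σ²/2)T] / (σ√T)
   = [ln(86.9131/62.0181) + (0.0157 + 0.5·0.1613²)·2.2017] / (0.1613·√2.2017)
   = [0.337482 + 0.063208] / 0.239339 = 1.674156
d₂ = d₁ − σ√T = 1.674156 − 0.239339 = 1.434817
N(d₁) = 0.952950,  N(d₂) = 0.924330,  e^(−rT) = 0.966024
E₀ = V₀·N(d₁) − D·e^(−rT)·N(d₂)
   = 86.9131·0.952950 − 62.0181·0.966024·0.924330 = 27.446314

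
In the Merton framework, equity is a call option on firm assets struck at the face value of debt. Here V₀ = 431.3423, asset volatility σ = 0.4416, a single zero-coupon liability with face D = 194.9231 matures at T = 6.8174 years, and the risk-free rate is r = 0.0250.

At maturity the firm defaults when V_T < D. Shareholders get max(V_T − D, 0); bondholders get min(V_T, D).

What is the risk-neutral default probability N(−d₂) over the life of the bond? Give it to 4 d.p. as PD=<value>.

d₁ = [ln(V₀/D) + (r + σ²/2)T] / (σ√T)
   = [ln(431.3423/194.9231) + (0.0250 + 0.5·0.4416²)·6.8174] / (0.4416·√6.8174)
   = [0.794297 + 0.835167] / 1.153024 = 1.413209
d₂ = d₁ − σ√T = 1.413209 − 1.153024 = 0.260185
risk-neutral PD = N(−d₂) = N(-0.260185) = 0.397361

PD=0.3974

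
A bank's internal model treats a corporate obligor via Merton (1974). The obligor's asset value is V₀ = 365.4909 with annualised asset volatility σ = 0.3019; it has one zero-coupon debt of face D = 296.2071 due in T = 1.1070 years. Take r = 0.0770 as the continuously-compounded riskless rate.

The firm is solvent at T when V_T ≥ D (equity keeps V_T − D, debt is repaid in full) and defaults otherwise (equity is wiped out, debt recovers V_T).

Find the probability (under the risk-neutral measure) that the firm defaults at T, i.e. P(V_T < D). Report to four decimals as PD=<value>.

PD=0.2203

d₁ = [ln(V₀/D) + (r + σ²/2)T] / (σ√T)
   = [ln(365.4909/296.2071) + (0.0770 + 0.5·0.3019²)·1.1070] / (0.3019·√1.1070)
   = [0.210183 + 0.135687] / 0.317641 = 1.088868
d₂ = d₁ − σ√T = 1.088868 − 0.317641 = 0.771227
risk-neutral PD = N(−d₂) = N(-0.771227) = 0.220286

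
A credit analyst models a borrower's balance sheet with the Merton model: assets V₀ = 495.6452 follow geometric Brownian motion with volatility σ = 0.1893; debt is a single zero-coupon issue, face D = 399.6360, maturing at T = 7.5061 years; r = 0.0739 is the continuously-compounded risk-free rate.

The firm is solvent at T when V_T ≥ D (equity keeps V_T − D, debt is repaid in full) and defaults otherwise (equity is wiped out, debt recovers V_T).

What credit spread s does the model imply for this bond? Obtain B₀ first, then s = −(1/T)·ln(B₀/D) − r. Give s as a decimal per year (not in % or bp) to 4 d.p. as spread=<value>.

d₁ = [ln(V₀/D) + (r + σ²/2)T] / (σ√T)
   = [ln(495.6452/399.6360) + (0.0739 + 0.5·0.1893²)·7.5061] / (0.1893·√7.5061)
   = [0.215306 + 0.689189] / 0.518630 = 1.744009
d₂ = d₁ − σ√T = 1.744009 − 0.518630 = 1.225379
N(d₁) = 0.959421,  N(d₂) = 0.889784,  e^(−rT) = 0.574244
E₀ = V₀·N(d₁) − D·e^(−rT)·N(d₂)
   = 495.6452·0.959421 − 399.6360·0.574244·0.889784 = 271.337310
B₀ = V₀ − E₀ = 495.6452 − 271.337310 = 224.307890
spread = −(1/T)·ln(B₀/D) − r = −(1/7.5061)·ln(224.307890/399.6360) − 0.0739 = 0.00304202

spread=0.0030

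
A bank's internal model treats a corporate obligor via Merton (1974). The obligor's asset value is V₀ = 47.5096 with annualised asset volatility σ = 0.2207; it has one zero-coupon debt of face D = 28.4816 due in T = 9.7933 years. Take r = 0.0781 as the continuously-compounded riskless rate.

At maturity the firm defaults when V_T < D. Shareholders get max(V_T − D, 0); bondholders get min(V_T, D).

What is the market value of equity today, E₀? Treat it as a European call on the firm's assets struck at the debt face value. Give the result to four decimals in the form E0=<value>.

E0=34.4634

d₁ = [ln(V₀/D) + (r + σ²/2)T] / (σ√T)
   = [ln(47.5096/28.4816) + (0.0781 + 0.5·0.2207²)·9.7933] / (0.2207·√9.7933)
   = [0.511674 + 1.003365] / 0.690664 = 2.193597
d₂ = d₁ − σ√T = 2.193597 − 0.690664 = 1.502933
N(d₁) = 0.985868,  N(d₂) = 0.933572,  e^(−rT) = 0.465401
E₀ = V₀·N(d₁) − D·e^(−rT)·N(d₂)
   = 47.5096·0.985868 − 28.4816·0.465401·0.933572 = 34.463360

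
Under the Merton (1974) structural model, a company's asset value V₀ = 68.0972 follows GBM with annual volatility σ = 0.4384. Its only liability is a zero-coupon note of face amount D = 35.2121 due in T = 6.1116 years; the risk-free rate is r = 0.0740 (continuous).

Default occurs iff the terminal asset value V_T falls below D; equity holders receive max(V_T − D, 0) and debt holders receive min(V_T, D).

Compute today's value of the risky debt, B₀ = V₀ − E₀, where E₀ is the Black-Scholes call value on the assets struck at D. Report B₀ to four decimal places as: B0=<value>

d₁ = [ln(V₀/D) + (r + σ²/2)T] / (σ√T)
   = [ln(68.0972/35.2121) + (0.0740 + 0.5·0.4384²)·6.1116] / (0.4384·√6.1116)
   = [0.659546 + 1.039567] / 1.083797 = 1.567741
d₂ = d₁ − σ√T = 1.567741 − 1.083797 = 0.483943
N(d₁) = 0.941529,  N(d₂) = 0.685787,  e^(−rT) = 0.636190
E₀ = V₀·N(d₁) − D·e^(−rT)·N(d₂)
   = 68.0972·0.941529 − 35.2121·0.636190·0.685787 = 48.752789
B₀ = V₀ − E₀ = 68.0972 − 48.752789 = 19.344411

B0=19.3444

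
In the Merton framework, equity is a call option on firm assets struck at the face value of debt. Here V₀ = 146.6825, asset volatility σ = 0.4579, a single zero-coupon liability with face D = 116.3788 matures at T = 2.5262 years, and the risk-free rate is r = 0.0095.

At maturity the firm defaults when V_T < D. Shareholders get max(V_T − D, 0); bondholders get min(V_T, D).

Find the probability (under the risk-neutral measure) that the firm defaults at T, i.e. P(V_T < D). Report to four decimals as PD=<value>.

PD=0.5052

d₁ = [ln(V₀/D) + (r + σ²/2)T] / (σ√T)
   = [ln(146.6825/116.3788) + (0.0095 + 0.5·0.4579²)·2.5262] / (0.4579·√2.5262)
   = [0.231420 + 0.288836] / 0.727787 = 0.714846
d₂ = d₁ − σ√T = 0.714846 − 0.727787 = -0.012941
risk-neutral PD = N(−d₂) = N(0.012941) = 0.505163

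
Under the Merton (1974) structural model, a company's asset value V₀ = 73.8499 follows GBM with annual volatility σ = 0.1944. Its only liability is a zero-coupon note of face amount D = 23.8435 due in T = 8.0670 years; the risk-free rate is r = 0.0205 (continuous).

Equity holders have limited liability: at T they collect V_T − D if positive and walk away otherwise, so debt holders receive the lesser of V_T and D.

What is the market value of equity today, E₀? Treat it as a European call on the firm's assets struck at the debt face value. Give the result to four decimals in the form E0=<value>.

d₁ = [ln(V₀/D) + (r + σ²/2)T] / (σ√T)
   = [ln(73.8499/23.8435) + (0.0205 + 0.5·0.1944²)·8.0670] / (0.1944·√8.0670)
   = [1.130523 + 0.317805] / 0.552144 = 2.623099
d₂ = d₁ − σ√T = 2.623099 − 0.552144 = 2.070955
N(d₁) = 0.995643,  N(d₂) = 0.980818,  e^(−rT) = 0.847577
E₀ = V₀·N(d₁) − D·e^(−rT)·N(d₂)
   = 73.8499·0.995643 − 23.8435·0.847577·0.980818 = 53.706597

E0=53.7066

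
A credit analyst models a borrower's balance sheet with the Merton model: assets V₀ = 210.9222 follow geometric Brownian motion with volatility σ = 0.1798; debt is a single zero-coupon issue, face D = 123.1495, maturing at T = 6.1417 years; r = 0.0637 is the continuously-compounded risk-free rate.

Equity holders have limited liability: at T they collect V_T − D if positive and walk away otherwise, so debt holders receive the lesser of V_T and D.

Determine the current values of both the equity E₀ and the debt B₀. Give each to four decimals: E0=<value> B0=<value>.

E0=128.0349 B0=82.8873

d₁ = [ln(V₀/D) + (r + σ²/2)T] / (σ√T)
   = [ln(210.9222/123.1495) + (0.0637 + 0.5·0.1798²)·6.1417] / (0.1798·√6.1417)
   = [0.538090 + 0.490501] / 0.445589 = 2.308388
d₂ = d₁ − σ√T = 2.308388 − 0.445589 = 1.862799
N(d₁) = 0.989511,  N(d₂) = 0.968755,  e^(−rT) = 0.676227
E₀ = V₀·N(d₁) − D·e^(−rT)·N(d₂)
   = 210.9222·0.989511 − 123.1495·0.676227·0.968755 = 128.034863
B₀ = V₀ − E₀ = 210.9222 − 128.034863 = 82.887337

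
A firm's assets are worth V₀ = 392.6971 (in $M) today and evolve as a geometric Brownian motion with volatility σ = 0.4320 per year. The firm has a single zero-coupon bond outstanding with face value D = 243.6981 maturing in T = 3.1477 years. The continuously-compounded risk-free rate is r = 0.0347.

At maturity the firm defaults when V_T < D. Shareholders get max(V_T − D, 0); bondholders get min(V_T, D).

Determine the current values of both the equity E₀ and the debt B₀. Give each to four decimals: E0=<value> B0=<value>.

E0=201.7112 B0=190.9859

d₁ = [ln(V₀/D) + (r + σ²/2)T] / (σ√T)
   = [ln(392.6971/243.6981) + (0.0347 + 0.5·0.4320²)·3.1477] / (0.4320·√3.1477)
   = [0.477108 + 0.402943] / 0.766444 = 1.148227
d₂ = d₁ − σ√T = 1.148227 − 0.766444 = 0.381783
N(d₁) = 0.874563,  N(d₂) = 0.648689,  e^(−rT) = 0.896529
E₀ = V₀·N(d₁) − D·e^(−rT)·N(d₂)
   = 392.6971·0.874563 − 243.6981·0.896529·0.648689 = 201.711157
B₀ = V₀ − E₀ = 392.6971 − 201.711157 = 190.985943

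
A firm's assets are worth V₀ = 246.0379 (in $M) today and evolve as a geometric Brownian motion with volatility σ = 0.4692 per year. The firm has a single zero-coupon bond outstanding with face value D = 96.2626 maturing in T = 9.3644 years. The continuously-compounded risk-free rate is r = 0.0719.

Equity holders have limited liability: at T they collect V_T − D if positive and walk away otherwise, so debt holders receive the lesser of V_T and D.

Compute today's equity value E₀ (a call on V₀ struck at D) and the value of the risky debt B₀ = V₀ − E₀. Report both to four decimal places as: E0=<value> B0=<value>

E0=205.6929 B0=40.3450

d₁ = [ln(V₀/D) + (r + σ²/2)T] / (σ√T)
   = [ln(246.0379/96.2626) + (0.0719 + 0.5·0.4692²)·9.3644] / (0.4692·√9.3644)
   = [0.938406 + 1.704080] / 1.435813 = 1.840411
d₂ = d₁ − σ√T = 1.840411 − 1.435813 = 0.404597
N(d₁) = 0.967146,  N(d₂) = 0.657113,  e^(−rT) = 0.510023
E₀ = V₀·N(d₁) − D·e^(−rT)·N(d₂)
   = 246.0379·0.967146 − 96.2626·0.510023·0.657113 = 205.692880
B₀ = V₀ − E₀ = 246.0379 − 205.692880 = 40.345020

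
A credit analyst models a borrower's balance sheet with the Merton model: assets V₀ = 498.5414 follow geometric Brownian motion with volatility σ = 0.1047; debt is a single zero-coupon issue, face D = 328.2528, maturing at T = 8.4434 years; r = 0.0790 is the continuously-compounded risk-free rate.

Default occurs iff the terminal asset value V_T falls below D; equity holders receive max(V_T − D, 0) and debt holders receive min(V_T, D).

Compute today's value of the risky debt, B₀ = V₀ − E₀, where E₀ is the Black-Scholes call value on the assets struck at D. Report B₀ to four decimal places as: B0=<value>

B0=168.4657

d₁ = [ln(V₀/D) + (r + σ²/2)T] / (σ√T)
   = [ln(498.5414/328.2528) + (0.0790 + 0.5·0.1047²)·8.4434] / (0.1047·√8.4434)
   = [0.417903 + 0.713307] / 0.304232 = 3.718243
d₂ = d₁ − σ√T = 3.718243 − 0.304232 = 3.414011
N(d₁) = 0.999900,  N(d₂) = 0.999680,  e^(−rT) = 0.513231
E₀ = V₀·N(d₁) − D·e^(−rT)·N(d₂)
   = 498.5414·0.999900 − 328.2528·0.513231·0.999680 = 330.075694
B₀ = V₀ − E₀ = 498.5414 − 330.075694 = 168.465706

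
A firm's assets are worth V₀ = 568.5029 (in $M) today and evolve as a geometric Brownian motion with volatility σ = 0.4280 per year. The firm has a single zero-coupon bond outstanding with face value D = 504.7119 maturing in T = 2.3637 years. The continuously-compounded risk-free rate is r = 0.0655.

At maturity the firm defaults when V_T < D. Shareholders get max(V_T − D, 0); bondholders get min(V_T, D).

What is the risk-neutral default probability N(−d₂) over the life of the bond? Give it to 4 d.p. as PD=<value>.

PD=0.4653

d₁ = [ln(V₀/D) + (r + σ²/2)T] / (σ√T)
   = [ln(568.5029/504.7119) + (0.0655 + 0.5·0.4280²)·2.3637] / (0.4280·√2.3637)
   = [0.119019 + 0.371318] / 0.658021 = 0.745169
d₂ = d₁ − σ√T = 0.745169 − 0.658021 = 0.087148
risk-neutral PD = N(−d₂) = N(-0.087148) = 0.465277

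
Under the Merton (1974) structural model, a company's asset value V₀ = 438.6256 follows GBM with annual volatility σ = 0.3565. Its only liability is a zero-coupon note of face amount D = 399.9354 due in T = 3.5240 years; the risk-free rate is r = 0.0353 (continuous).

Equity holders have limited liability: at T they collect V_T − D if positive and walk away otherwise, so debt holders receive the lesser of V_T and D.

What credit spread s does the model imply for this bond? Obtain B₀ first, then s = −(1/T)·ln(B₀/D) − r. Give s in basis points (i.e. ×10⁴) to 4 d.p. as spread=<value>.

spread=588.9763

d₁ = [ln(V₀/D) + (r + σ²/2)T] / (σ√T)
   = [ln(438.6256/399.9354) + (0.0353 + 0.5·0.3565²)·3.5240] / (0.3565·√3.5240)
   = [0.092343 + 0.348334] / 0.669233 = 0.658480
d₂ = d₁ − σ√T = 0.658480 − 0.669233 = -0.010753
N(d₁) = 0.744885,  N(d₂) = 0.495710,  e^(−rT) = 0.883029
E₀ = V₀·N(d₁) − D·e^(−rT)·N(d₂)
   = 438.6256·0.744885 − 399.9354·0.883029·0.495710 = 151.663374
B₀ = V₀ − E₀ = 438.6256 − 151.663374 = 286.962226
spread = −(1/T)·ln(B₀/D) − r = −(1/3.5240)·ln(286.962226/399.9354) − 0.0353 = 0.05889763
in basis points: 0.05889763 × 10⁴ = 588.9763 bp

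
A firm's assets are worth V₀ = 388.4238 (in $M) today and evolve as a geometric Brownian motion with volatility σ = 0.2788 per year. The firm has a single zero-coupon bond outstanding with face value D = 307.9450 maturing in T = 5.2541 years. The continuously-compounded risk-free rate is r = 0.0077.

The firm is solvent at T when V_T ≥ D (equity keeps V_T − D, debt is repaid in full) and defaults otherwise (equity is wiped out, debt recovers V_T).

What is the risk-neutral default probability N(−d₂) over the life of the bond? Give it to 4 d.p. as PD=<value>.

PD=0.4574

d₁ = [ln(V₀/D) + (r + σ²/2)T] / (σ√T)
   = [ln(388.4238/307.9450) + (0.0077 + 0.5·0.2788²)·5.2541] / (0.2788·√5.2541)
   = [0.232176 + 0.244656] / 0.639060 = 0.746145
d₂ = d₁ − σ√T = 0.746145 − 0.639060 = 0.107084
risk-neutral PD = N(−d₂) = N(-0.107084) = 0.457361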